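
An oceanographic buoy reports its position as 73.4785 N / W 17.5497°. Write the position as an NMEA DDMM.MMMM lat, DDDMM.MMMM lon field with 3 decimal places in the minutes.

7328.710,N / 01732.982,W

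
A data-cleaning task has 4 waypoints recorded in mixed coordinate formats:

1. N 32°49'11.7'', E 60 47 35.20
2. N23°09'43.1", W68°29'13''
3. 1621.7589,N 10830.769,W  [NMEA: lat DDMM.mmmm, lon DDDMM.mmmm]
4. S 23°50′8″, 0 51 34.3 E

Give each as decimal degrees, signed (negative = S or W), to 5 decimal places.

Point 1:
  Lat: 32° + 49/60 + 11.7/3600 = 32 + 0.816667 + 0.003250 = 32.819917
  N ⇒ keep positive
  Longitude: 60 + 47/60 + 35.2/3600 = 60.793111
  E → positive
Point 2:
  Lat: 23 + 9/60 + 43.1/3600 = 23.161972
  N ⇒ keep positive
  Longitude: 68° + 29/60 + 13/3600 = 68 + 0.483333 + 0.003611 = 68.486944
  W ⇒ negate
Point 3:
  Lat: split at 2 digits → 16° and 21.7589′; 16 + 21.7589/60 = 16.362648
  N ⇒ keep positive
  λ: degrees = first 3 digits = 108, minutes = 30.769; 108 + 30.769/60 = 108.512817
  W ⇒ negate
Point 4:
  Latitude: 50′ + 8″ = 50.13333′; 23 + 50.13333/60 = 23.835556
  hemisphere S, so the sign is −
  λ: 51′ + 34.3″ = 51.57167′; 0 + 51.57167/60 = 0.859528
  E → positive

1. 32.81992, 60.79311
2. 23.16197, -68.48694
3. 16.36265, -108.51282
4. -23.83556, 0.85953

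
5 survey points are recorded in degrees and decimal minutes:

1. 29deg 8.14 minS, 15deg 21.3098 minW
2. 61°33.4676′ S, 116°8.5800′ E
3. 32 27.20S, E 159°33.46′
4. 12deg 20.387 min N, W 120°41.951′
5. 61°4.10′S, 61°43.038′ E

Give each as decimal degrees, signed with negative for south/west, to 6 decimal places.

1. -29.135667, -15.355163
2. -61.557793, 116.143000
3. -32.453333, 159.557667
4. 12.339783, -120.699183
5. -61.068333, 61.717300

Point 1:
  Latitude: 29 + 8.14/60 = 29.1356667
  hemisphere S, so the sign is −
  λ: 21.3098′ = 0.355163°; total 15.3551633
  W ⇒ negate
Point 2:
  φ: 33.4676′ = 0.557793°; total 61.5577933
  hemisphere S, so the sign is −
  Lon: 116 + 8.58/60 = 116.1430000
  E ⇒ keep positive
Point 3:
  Lat: 32 + 27.2/60 = 32.4533333
  S ⇒ negate
  Lon: 33.46′ = 0.557667°; total 159.5576667
  E → positive
Point 4:
  Lat: 20.387′ = 0.339783°; total 12.3397833
  N ⇒ keep positive
  Longitude: 120 + 41.951/60 = 120.6991833
  hemisphere W, so the sign is −
Point 5:
  Latitude: 61 + 4.1/60 = 61.0683333
  S → negative
  λ: 61 + 43.038/60 = 61.7173000
  E ⇒ keep positive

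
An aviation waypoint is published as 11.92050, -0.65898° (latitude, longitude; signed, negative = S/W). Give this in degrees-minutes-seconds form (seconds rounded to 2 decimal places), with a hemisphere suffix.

11°55′13.80″ N, 0°39′32.33″ W

Latitude: 0.920500° → 55.23000′; 0.23000 × 60 = 13.8000″
Longitude is negative → W; |value| = 0.658980
Longitude: 0.658980° → 39.53880′; 0.53880 × 60 = 32.3280″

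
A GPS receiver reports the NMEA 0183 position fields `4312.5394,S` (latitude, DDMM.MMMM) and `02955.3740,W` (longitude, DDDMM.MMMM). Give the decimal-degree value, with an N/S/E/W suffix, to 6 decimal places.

43.208990° S, 29.922900° W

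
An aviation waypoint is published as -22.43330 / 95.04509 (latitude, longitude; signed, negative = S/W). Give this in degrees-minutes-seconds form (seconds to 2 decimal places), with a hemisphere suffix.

Latitude is negative → S; |value| = 22.433300
Lat: 0.433300° → 25.99800′; 0.99800 × 60 = 59.8800″
λ: 0.045090° → 2.70540′; 0.70540 × 60 = 42.3240″

22°25′59.88″ S, 95°02′42.32″ E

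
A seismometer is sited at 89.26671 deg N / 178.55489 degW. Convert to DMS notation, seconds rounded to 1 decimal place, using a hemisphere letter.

φ: 0.266710 × 60 = 16.00260′ → 16′, remainder × 60 = 0.156″
Longitude: whole degrees 178; 33.29340′ → 33′ and 17.604″

89°16′0.2″ N, 178°33′17.6″ W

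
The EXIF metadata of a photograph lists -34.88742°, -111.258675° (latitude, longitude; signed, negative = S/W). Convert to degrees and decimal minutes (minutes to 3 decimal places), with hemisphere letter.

34° 53.245′ S, 111° 15.521′ W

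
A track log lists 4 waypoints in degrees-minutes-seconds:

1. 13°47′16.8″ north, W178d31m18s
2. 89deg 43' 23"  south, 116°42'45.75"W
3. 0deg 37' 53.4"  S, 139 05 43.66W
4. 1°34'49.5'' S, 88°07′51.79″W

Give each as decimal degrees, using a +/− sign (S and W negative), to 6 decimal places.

1. 13.788000, -178.521667
2. -89.723056, -116.712708
3. -0.631500, -139.095461
4. -1.580417, -88.131053

Point 1:
  Lat: 13 + 47/60 + 16.8/3600 = 13.7880000
  N → positive
  λ: 178 + 31/60 + 18/3600 = 178.5216667
  W ⇒ negate
Point 2:
  Latitude: 89° + 43/60 + 23/3600 = 89 + 0.716667 + 0.006389 = 89.7230556
  S ⇒ negate
  Lon: 42′ + 45.75″ = 42.76250′; 116 + 42.76250/60 = 116.7127083
  hemisphere W, so the sign is −
Point 3:
  Latitude: 0° + 37/60 + 53.4/3600 = 0 + 0.616667 + 0.014833 = 0.6315000
  hemisphere S, so the sign is −
  Lon: 139 + 5/60 + 43.66/3600 = 139.0954611
  hemisphere W, so the sign is −
Point 4:
  Latitude: 1° + 34/60 + 49.5/3600 = 1 + 0.566667 + 0.013750 = 1.5804167
  S → negative
  Longitude: 88 + 7/60 + 51.79/3600 = 88.1310528
  W ⇒ negate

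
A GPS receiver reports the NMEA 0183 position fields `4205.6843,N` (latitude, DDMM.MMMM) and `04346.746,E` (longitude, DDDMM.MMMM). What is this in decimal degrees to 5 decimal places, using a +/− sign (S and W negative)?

φ: degrees = first 2 digits = 42, minutes = 5.6843; 42 + 5.6843/60 = 42.094738
N → positive
Longitude: degrees = first 3 digits = 43, minutes = 46.746; 43 + 46.746/60 = 43.779100
E ⇒ keep positive

42.09474, 43.77910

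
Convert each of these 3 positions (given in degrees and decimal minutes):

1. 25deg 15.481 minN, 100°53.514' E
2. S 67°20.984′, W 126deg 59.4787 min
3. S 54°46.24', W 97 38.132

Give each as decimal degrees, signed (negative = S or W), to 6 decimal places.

Point 1:
  Lat: 15.481′ = 0.258017°; total 25.2580167
  N ⇒ keep positive
  λ: 100 + 53.514/60 = 100.8919000
  E → positive
Point 2:
  φ: 67 + 20.984/60 = 67.3497333
  S ⇒ negate
  Lon: 126 + 59.4787/60 = 126.9913117
  W ⇒ negate
Point 3:
  φ: 54 + 46.24/60 = 54.7706667
  S → negative
  Longitude: 38.132′ = 0.635533°; total 97.6355333
  W → negative

1. 25.258017, 100.891900
2. -67.349733, -126.991312
3. -54.770667, -97.635533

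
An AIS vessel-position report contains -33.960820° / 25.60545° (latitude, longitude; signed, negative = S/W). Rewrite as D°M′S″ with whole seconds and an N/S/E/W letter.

Latitude is negative → S; |value| = 33.960820
Lat: whole degrees 33; 57.64920′ → 57′ and 38.95″
Longitude: 0.605450 × 60 = 36.32700′ → 36′, remainder × 60 = 19.62″

33°57′39″ S, 25°36′20″ E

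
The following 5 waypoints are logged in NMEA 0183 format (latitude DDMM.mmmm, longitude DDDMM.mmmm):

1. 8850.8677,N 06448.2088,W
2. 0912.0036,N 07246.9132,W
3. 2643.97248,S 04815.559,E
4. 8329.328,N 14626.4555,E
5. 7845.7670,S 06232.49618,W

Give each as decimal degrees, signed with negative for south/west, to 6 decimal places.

1. 88.847795, -64.803480
2. 9.200060, -72.781887
3. -26.732875, 48.259317
4. 83.488800, 146.440925
5. -78.762783, -62.541603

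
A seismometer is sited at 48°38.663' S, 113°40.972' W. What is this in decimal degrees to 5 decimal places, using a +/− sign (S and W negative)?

Latitude: 48 + 38.663/60 = 48.644383
S → negative
Lon: 40.972′ = 0.682867°; total 113.682867
hemisphere W, so the sign is −

-48.64438, -113.68287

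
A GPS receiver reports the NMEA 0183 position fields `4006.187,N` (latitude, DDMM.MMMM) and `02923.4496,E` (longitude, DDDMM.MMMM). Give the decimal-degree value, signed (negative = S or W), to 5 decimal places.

40.10312, 29.39083

Latitude: split at 2 digits → 40° and 6.187′; 40 + 6.187/60 = 40.103117
N → positive
Lon: split at 3 digits → 029° and 23.4496′; 29 + 23.4496/60 = 29.390827
E ⇒ keep positive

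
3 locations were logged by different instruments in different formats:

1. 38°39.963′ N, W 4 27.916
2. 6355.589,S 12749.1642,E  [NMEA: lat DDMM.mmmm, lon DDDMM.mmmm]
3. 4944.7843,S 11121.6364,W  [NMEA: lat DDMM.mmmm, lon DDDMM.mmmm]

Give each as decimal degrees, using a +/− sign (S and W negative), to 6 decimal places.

Point 1:
  Lat: 39.963′ = 0.666050°; total 38.6660500
  N → positive
  λ: 4 + 27.916/60 = 4.4652667
  hemisphere W, so the sign is −
Point 2:
  Lat: degrees = first 2 digits = 63, minutes = 55.589; 63 + 55.589/60 = 63.9264833
  hemisphere S, so the sign is −
  λ: split at 3 digits → 127° and 49.1642′; 127 + 49.1642/60 = 127.8194033
  E → positive
Point 3:
  φ: degrees = first 2 digits = 49, minutes = 44.7843; 49 + 44.7843/60 = 49.7464050
  S → negative
  Lon: split at 3 digits → 111° and 21.6364′; 111 + 21.6364/60 = 111.3606067
  W ⇒ negate

1. 38.666050, -4.465267
2. -63.926483, 127.819403
3. -49.746405, -111.360607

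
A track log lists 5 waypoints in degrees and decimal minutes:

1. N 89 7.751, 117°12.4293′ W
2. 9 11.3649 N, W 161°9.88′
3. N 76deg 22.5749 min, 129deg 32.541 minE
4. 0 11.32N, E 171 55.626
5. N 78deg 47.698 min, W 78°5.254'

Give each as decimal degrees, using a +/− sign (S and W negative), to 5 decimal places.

Point 1:
  φ: 7.751′ = 0.129183°; total 89.129183
  N → positive
  Longitude: 12.4293′ = 0.207155°; total 117.207155
  hemisphere W, so the sign is −
Point 2:
  φ: 9 + 11.3649/60 = 9.189415
  N → positive
  λ: 9.88′ = 0.164667°; total 161.164667
  hemisphere W, so the sign is −
Point 3:
  Latitude: 76 + 22.5749/60 = 76.376248
  N → positive
  Longitude: 32.541′ = 0.542350°; total 129.542350
  E ⇒ keep positive
Point 4:
  Lat: 11.32′ = 0.188667°; total 0.188667
  N → positive
  λ: 171 + 55.626/60 = 171.927100
  E ⇒ keep positive
Point 5:
  φ: 78 + 47.698/60 = 78.794967
  N ⇒ keep positive
  λ: 5.254′ = 0.087567°; total 78.087567
  W → negative

1. 89.12918, -117.20716
2. 9.18942, -161.16467
3. 76.37625, 129.54235
4. 0.18867, 171.92710
5. 78.79497, -78.08757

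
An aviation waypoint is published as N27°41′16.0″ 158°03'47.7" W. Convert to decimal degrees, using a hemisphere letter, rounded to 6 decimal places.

27.687778° N, 158.063250° W

φ: 27 + 41/60 + 16/3600 = 27.6877778
λ: 158° + 3/60 + 47.7/3600 = 158 + 0.050000 + 0.013250 = 158.0632500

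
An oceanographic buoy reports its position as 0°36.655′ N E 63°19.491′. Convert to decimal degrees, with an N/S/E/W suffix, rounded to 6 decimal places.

Lat: 36.655′ = 0.610917°; total 0.6109167
λ: 19.491′ = 0.324850°; total 63.3248500

0.610917° N, 63.324850° E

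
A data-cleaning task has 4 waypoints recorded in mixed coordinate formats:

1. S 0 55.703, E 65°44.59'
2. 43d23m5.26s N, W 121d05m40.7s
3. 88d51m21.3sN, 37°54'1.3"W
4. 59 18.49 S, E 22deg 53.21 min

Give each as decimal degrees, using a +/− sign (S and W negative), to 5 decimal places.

1. -0.92838, 65.74317
2. 43.38479, -121.09464
3. 88.85592, -37.90036
4. -59.30817, 22.88683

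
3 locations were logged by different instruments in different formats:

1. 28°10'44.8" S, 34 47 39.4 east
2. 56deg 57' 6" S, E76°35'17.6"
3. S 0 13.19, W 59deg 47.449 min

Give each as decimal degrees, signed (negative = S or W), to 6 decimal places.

1. -28.179111, 34.794278
2. -56.951667, 76.588222
3. -0.219833, -59.790817

Point 1:
  φ: 28 + 10/60 + 44.8/3600 = 28.1791111
  hemisphere S, so the sign is −
  λ: 47′ + 39.4″ = 47.65667′; 34 + 47.65667/60 = 34.7942778
  E ⇒ keep positive
Point 2:
  Lat: 56 + 57/60 + 6/3600 = 56.9516667
  S → negative
  Longitude: 76° + 35/60 + 17.6/3600 = 76 + 0.583333 + 0.004889 = 76.5882222
  E → positive
Point 3:
  Lat: 13.19′ = 0.219833°; total 0.2198333
  S → negative
  Lon: 59 + 47.449/60 = 59.7908167
  W → negative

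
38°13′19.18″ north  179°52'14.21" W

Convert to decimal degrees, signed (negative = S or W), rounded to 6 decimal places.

Latitude: 38° + 13/60 + 19.18/3600 = 38 + 0.216667 + 0.005328 = 38.2219944
N → positive
Longitude: 179° + 52/60 + 14.21/3600 = 179 + 0.866667 + 0.003947 = 179.8706139
W → negative

38.221994, -179.870614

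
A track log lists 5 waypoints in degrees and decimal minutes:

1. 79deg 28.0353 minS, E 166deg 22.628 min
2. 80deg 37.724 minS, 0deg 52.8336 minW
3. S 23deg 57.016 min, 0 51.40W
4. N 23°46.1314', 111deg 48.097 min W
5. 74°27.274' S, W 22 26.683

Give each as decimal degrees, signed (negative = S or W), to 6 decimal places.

1. -79.467255, 166.377133
2. -80.628733, -0.880560
3. -23.950267, -0.856667
4. 23.768857, -111.801617
5. -74.454567, -22.444717

Point 1:
  Latitude: 28.0353′ = 0.467255°; total 79.4672550
  hemisphere S, so the sign is −
  Longitude: 166 + 22.628/60 = 166.3771333
  E → positive
Point 2:
  φ: 37.724′ = 0.628733°; total 80.6287333
  S → negative
  Longitude: 0 + 52.8336/60 = 0.8805600
  hemisphere W, so the sign is −
Point 3:
  Lat: 23 + 57.016/60 = 23.9502667
  S ⇒ negate
  Lon: 51.4′ = 0.856667°; total 0.8566667
  W ⇒ negate
Point 4:
  Latitude: 23 + 46.1314/60 = 23.7688567
  N ⇒ keep positive
  Longitude: 111 + 48.097/60 = 111.8016167
  hemisphere W, so the sign is −
Point 5:
  Lat: 27.274′ = 0.454567°; total 74.4545667
  S ⇒ negate
  Longitude: 22 + 26.683/60 = 22.4447167
  hemisphere W, so the sign is −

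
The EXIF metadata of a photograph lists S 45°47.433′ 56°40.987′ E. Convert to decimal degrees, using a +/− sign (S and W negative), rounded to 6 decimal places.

φ: 45 + 47.433/60 = 45.7905500
S ⇒ negate
Longitude: 56 + 40.987/60 = 56.6831167
E ⇒ keep positive

-45.790550, 56.683117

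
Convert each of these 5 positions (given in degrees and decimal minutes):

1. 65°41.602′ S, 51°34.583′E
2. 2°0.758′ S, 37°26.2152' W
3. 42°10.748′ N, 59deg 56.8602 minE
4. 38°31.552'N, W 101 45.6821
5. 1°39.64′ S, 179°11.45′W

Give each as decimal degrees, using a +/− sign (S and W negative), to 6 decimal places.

1. -65.693367, 51.576383
2. -2.012633, -37.436920
3. 42.179133, 59.947670
4. 38.525867, -101.761368
5. -1.660667, -179.190833

Point 1:
  Latitude: 65 + 41.602/60 = 65.6933667
  S ⇒ negate
  Longitude: 51 + 34.583/60 = 51.5763833
  E ⇒ keep positive
Point 2:
  Latitude: 2 + 0.758/60 = 2.0126333
  S ⇒ negate
  Lon: 26.2152′ = 0.436920°; total 37.4369200
  hemisphere W, so the sign is −
Point 3:
  Lat: 42 + 10.748/60 = 42.1791333
  N ⇒ keep positive
  Lon: 56.8602′ = 0.947670°; total 59.9476700
  E ⇒ keep positive
Point 4:
  φ: 31.552′ = 0.525867°; total 38.5258667
  N ⇒ keep positive
  λ: 101 + 45.6821/60 = 101.7613683
  hemisphere W, so the sign is −
Point 5:
  φ: 39.64′ = 0.660667°; total 1.6606667
  hemisphere S, so the sign is −
  Lon: 11.45′ = 0.190833°; total 179.1908333
  W → negative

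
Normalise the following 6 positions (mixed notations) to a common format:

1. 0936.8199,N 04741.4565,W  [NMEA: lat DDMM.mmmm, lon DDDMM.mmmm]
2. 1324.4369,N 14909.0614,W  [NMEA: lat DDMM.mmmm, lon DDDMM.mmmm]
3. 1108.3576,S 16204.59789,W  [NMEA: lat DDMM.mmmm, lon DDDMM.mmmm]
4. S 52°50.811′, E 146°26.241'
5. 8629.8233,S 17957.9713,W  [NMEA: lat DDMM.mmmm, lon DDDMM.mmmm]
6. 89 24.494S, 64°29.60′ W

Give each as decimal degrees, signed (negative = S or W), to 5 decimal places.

1. 9.61367, -47.69094
2. 13.40728, -149.15102
3. -11.13929, -162.07663
4. -52.84685, 146.43735
5. -86.49706, -179.96619
6. -89.40823, -64.49333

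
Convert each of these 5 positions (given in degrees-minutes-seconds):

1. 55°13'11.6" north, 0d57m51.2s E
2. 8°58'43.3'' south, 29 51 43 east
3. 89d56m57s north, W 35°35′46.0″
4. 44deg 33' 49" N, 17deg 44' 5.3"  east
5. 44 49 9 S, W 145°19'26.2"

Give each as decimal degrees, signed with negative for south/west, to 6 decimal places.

Point 1:
  Latitude: 55° + 13/60 + 11.6/3600 = 55 + 0.216667 + 0.003222 = 55.2198889
  N → positive
  λ: 0° + 57/60 + 51.2/3600 = 0 + 0.950000 + 0.014222 = 0.9642222
  E → positive
Point 2:
  Latitude: 8° + 58/60 + 43.3/3600 = 8 + 0.966667 + 0.012028 = 8.9786944
  S ⇒ negate
  λ: 29 + 51/60 + 43/3600 = 29.8619444
  E → positive
Point 3:
  Lat: 89 + 56/60 + 57/3600 = 89.9491667
  N ⇒ keep positive
  Longitude: 35′ + 46″ = 35.76667′; 35 + 35.76667/60 = 35.5961111
  W ⇒ negate
Point 4:
  Lat: 44° + 33/60 + 49/3600 = 44 + 0.550000 + 0.013611 = 44.5636111
  N ⇒ keep positive
  Longitude: 17° + 44/60 + 5.3/3600 = 17 + 0.733333 + 0.001472 = 17.7348056
  E ⇒ keep positive
Point 5:
  φ: 49′ + 9″ = 49.15000′; 44 + 49.15000/60 = 44.8191667
  hemisphere S, so the sign is −
  λ: 145 + 19/60 + 26.2/3600 = 145.3239444
  hemisphere W, so the sign is −

1. 55.219889, 0.964222
2. -8.978694, 29.861944
3. 89.949167, -35.596111
4. 44.563611, 17.734806
5. -44.819167, -145.323944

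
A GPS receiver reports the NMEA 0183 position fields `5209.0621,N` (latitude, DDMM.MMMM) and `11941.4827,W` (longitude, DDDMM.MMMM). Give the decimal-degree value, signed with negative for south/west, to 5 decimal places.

φ: split at 2 digits → 52° and 9.0621′; 52 + 9.0621/60 = 52.151035
N → positive
Lon: degrees = first 3 digits = 119, minutes = 41.4827; 119 + 41.4827/60 = 119.691378
hemisphere W, so the sign is −

52.15104, -119.69138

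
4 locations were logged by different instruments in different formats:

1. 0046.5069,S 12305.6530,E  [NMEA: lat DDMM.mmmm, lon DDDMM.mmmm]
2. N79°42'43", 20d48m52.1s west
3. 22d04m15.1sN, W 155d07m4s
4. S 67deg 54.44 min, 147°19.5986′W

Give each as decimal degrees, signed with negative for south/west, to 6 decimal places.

Point 1:
  Lat: split at 2 digits → 00° and 46.5069′; 0 + 46.5069/60 = 0.7751150
  S ⇒ negate
  Lon: split at 3 digits → 123° and 5.653′; 123 + 5.653/60 = 123.0942167
  E → positive
Point 2:
  φ: 79 + 42/60 + 43/3600 = 79.7119444
  N ⇒ keep positive
  Longitude: 48′ + 52.1″ = 48.86833′; 20 + 48.86833/60 = 20.8144722
  W → negative
Point 3:
  Lat: 22 + 4/60 + 15.1/3600 = 22.0708611
  N ⇒ keep positive
  Longitude: 155° + 7/60 + 4/3600 = 155 + 0.116667 + 0.001111 = 155.1177778
  W ⇒ negate
Point 4:
  Latitude: 54.44′ = 0.907333°; total 67.9073333
  S → negative
  Lon: 19.5986′ = 0.326643°; total 147.3266433
  hemisphere W, so the sign is −

1. -0.775115, 123.094217
2. 79.711944, -20.814472
3. 22.070861, -155.117778
4. -67.907333, -147.326643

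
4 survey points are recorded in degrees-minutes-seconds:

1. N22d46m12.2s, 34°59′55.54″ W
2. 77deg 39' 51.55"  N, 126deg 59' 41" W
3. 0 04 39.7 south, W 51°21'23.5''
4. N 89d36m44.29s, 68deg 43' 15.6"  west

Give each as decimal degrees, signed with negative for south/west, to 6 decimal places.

Point 1:
  φ: 22° + 46/60 + 12.2/3600 = 22 + 0.766667 + 0.003389 = 22.7700556
  N ⇒ keep positive
  λ: 34 + 59/60 + 55.54/3600 = 34.9987611
  W → negative
Point 2:
  φ: 77° + 39/60 + 51.55/3600 = 77 + 0.650000 + 0.014319 = 77.6643194
  N ⇒ keep positive
  Lon: 59′ + 41″ = 59.68333′; 126 + 59.68333/60 = 126.9947222
  hemisphere W, so the sign is −
Point 3:
  Latitude: 0° + 4/60 + 39.7/3600 = 0 + 0.066667 + 0.011028 = 0.0776944
  S → negative
  λ: 21′ + 23.5″ = 21.39167′; 51 + 21.39167/60 = 51.3565278
  W ⇒ negate
Point 4:
  Lat: 89° + 36/60 + 44.29/3600 = 89 + 0.600000 + 0.012303 = 89.6123028
  N → positive
  λ: 68 + 43/60 + 15.6/3600 = 68.7210000
  hemisphere W, so the sign is −

1. 22.770056, -34.998761
2. 77.664319, -126.994722
3. -0.077694, -51.356528
4. 89.612303, -68.721000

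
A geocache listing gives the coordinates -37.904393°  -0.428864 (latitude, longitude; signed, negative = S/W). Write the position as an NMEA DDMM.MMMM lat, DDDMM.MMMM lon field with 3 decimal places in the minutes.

3754.264,S / 00025.732,W

Latitude is negative → S; |value| = 37.904393
Lat: fractional part 0.904393 → 54.26358 minutes
Longitude is negative → W; |value| = 0.428864
Lon: fractional part 0.428864 → 25.73184 minutes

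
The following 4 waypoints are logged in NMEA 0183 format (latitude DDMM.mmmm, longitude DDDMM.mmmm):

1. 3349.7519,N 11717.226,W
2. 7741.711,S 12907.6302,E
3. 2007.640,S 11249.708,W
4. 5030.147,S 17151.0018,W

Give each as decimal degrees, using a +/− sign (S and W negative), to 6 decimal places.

1. 33.829198, -117.287100
2. -77.695183, 129.127170
3. -20.127333, -112.828467
4. -50.502450, -171.850030

Point 1:
  φ: degrees = first 2 digits = 33, minutes = 49.7519; 33 + 49.7519/60 = 33.8291983
  N ⇒ keep positive
  λ: degrees = first 3 digits = 117, minutes = 17.226; 117 + 17.226/60 = 117.2871000
  W ⇒ negate
Point 2:
  Lat: degrees = first 2 digits = 77, minutes = 41.711; 77 + 41.711/60 = 77.6951833
  hemisphere S, so the sign is −
  Longitude: split at 3 digits → 129° and 7.6302′; 129 + 7.6302/60 = 129.1271700
  E → positive
Point 3:
  φ: split at 2 digits → 20° and 7.64′; 20 + 7.64/60 = 20.1273333
  hemisphere S, so the sign is −
  Longitude: split at 3 digits → 112° and 49.708′; 112 + 49.708/60 = 112.8284667
  hemisphere W, so the sign is −
Point 4:
  φ: degrees = first 2 digits = 50, minutes = 30.147; 50 + 30.147/60 = 50.5024500
  S → negative
  Longitude: split at 3 digits → 171° and 51.0018′; 171 + 51.0018/60 = 171.8500300
  W → negative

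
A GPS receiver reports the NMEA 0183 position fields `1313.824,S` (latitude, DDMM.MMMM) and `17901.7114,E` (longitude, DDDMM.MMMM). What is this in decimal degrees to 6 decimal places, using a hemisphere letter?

Latitude: split at 2 digits → 13° and 13.824′; 13 + 13.824/60 = 13.2304000
Lon: split at 3 digits → 179° and 1.7114′; 179 + 1.7114/60 = 179.0285233

13.230400° S, 179.028523° E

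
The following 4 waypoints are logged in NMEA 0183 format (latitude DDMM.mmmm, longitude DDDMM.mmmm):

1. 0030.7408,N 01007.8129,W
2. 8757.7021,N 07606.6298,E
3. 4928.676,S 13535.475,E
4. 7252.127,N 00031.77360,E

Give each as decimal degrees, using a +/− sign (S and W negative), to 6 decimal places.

1. 0.512347, -10.130215
2. 87.961702, 76.110497
3. -49.477933, 135.591250
4. 72.868783, 0.529560

Point 1:
  Latitude: degrees = first 2 digits = 0, minutes = 30.7408; 0 + 30.7408/60 = 0.5123467
  N → positive
  λ: split at 3 digits → 010° and 7.8129′; 10 + 7.8129/60 = 10.1302150
  hemisphere W, so the sign is −
Point 2:
  Lat: split at 2 digits → 87° and 57.7021′; 87 + 57.7021/60 = 87.9617017
  N → positive
  Lon: degrees = first 3 digits = 76, minutes = 6.6298; 76 + 6.6298/60 = 76.1104967
  E ⇒ keep positive
Point 3:
  Latitude: split at 2 digits → 49° and 28.676′; 49 + 28.676/60 = 49.4779333
  S → negative
  Longitude: degrees = first 3 digits = 135, minutes = 35.475; 135 + 35.475/60 = 135.5912500
  E ⇒ keep positive
Point 4:
  φ: degrees = first 2 digits = 72, minutes = 52.127; 72 + 52.127/60 = 72.8687833
  N ⇒ keep positive
  λ: degrees = first 3 digits = 0, minutes = 31.7736; 0 + 31.7736/60 = 0.5295600
  E ⇒ keep positive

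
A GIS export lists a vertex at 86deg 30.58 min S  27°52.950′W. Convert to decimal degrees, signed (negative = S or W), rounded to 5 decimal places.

-86.50967, -27.88250

Lat: 86 + 30.58/60 = 86.509667
S → negative
Lon: 52.95′ = 0.882500°; total 27.882500
W ⇒ negate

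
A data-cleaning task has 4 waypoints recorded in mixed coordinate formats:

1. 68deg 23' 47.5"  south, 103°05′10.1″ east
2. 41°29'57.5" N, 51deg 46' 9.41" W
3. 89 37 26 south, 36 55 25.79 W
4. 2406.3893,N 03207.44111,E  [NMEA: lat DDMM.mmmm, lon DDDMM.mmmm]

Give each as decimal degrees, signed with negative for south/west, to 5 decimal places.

1. -68.39653, 103.08614
2. 41.49931, -51.76928
3. -89.62389, -36.92383
4. 24.10649, 32.12402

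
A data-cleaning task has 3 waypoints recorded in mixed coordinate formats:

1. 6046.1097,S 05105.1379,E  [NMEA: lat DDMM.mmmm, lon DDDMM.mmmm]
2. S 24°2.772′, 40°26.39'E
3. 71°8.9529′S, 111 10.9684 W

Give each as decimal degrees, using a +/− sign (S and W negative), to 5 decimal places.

1. -60.76850, 51.08563
2. -24.04620, 40.43983
3. -71.14922, -111.18281

Point 1:
  φ: degrees = first 2 digits = 60, minutes = 46.1097; 60 + 46.1097/60 = 60.768495
  hemisphere S, so the sign is −
  Longitude: degrees = first 3 digits = 51, minutes = 5.1379; 51 + 5.1379/60 = 51.085632
  E ⇒ keep positive
Point 2:
  φ: 24 + 2.772/60 = 24.046200
  S ⇒ negate
  λ: 26.39′ = 0.439833°; total 40.439833
  E → positive
Point 3:
  Lat: 71 + 8.9529/60 = 71.149215
  S ⇒ negate
  λ: 111 + 10.9684/60 = 111.182807
  hemisphere W, so the sign is −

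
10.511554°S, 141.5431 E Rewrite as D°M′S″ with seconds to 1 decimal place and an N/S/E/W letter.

10°30′41.6″ S, 141°32′35.2″ E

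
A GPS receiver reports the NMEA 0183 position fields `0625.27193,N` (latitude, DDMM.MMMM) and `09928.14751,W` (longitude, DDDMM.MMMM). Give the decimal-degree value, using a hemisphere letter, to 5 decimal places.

6.42120° N, 99.46913° W

Lat: split at 2 digits → 06° and 25.27193′; 6 + 25.27193/60 = 6.421199
λ: degrees = first 3 digits = 99, minutes = 28.14751; 99 + 28.14751/60 = 99.469125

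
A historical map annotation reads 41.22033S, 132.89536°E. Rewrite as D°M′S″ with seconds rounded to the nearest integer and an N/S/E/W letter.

Latitude: whole degrees 41; 13.21980′ → 13′ and 13.19″
Longitude: 0.895360° → 53.72160′; 0.72160 × 60 = 43.30″

41°13′13″ S, 132°53′43″ E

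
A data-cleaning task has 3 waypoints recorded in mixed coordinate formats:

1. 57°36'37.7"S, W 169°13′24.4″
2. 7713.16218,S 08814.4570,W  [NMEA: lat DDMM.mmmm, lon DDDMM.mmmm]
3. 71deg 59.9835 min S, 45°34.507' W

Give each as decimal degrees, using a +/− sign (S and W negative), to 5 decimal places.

Point 1:
  Lat: 36′ + 37.7″ = 36.62833′; 57 + 36.62833/60 = 57.610472
  S ⇒ negate
  Lon: 169 + 13/60 + 24.4/3600 = 169.223444
  hemisphere W, so the sign is −
Point 2:
  Lat: split at 2 digits → 77° and 13.16218′; 77 + 13.16218/60 = 77.219370
  S → negative
  Longitude: degrees = first 3 digits = 88, minutes = 14.457; 88 + 14.457/60 = 88.240950
  W ⇒ negate
Point 3:
  Latitude: 71 + 59.9835/60 = 71.999725
  S ⇒ negate
  Lon: 34.507′ = 0.575117°; total 45.575117
  W ⇒ negate

1. -57.61047, -169.22344
2. -77.21937, -88.24095
3. -71.99973, -45.57512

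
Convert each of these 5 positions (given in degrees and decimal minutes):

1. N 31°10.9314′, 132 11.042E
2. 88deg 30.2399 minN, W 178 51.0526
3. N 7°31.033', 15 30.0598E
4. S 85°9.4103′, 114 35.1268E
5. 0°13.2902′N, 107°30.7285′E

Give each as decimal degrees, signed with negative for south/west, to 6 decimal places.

Point 1:
  Lat: 10.9314′ = 0.182190°; total 31.1821900
  N → positive
  Lon: 11.042′ = 0.184033°; total 132.1840333
  E → positive
Point 2:
  Lat: 30.2399′ = 0.503998°; total 88.5039983
  N → positive
  Lon: 51.0526′ = 0.850877°; total 178.8508767
  W → negative
Point 3:
  Latitude: 31.033′ = 0.517217°; total 7.5172167
  N ⇒ keep positive
  Longitude: 15 + 30.0598/60 = 15.5009967
  E → positive
Point 4:
  φ: 85 + 9.4103/60 = 85.1568383
  S → negative
  Longitude: 35.1268′ = 0.585447°; total 114.5854467
  E → positive
Point 5:
  Latitude: 0 + 13.2902/60 = 0.2215033
  N ⇒ keep positive
  Lon: 30.7285′ = 0.512142°; total 107.5121417
  E ⇒ keep positive

1. 31.182190, 132.184033
2. 88.503998, -178.850877
3. 7.517217, 15.500997
4. -85.156838, 114.585447
5. 0.221503, 107.512142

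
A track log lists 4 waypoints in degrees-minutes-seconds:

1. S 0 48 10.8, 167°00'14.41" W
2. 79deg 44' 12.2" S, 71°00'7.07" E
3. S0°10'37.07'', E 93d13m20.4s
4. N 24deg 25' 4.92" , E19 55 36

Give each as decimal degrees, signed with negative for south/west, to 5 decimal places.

1. -0.80300, -167.00400
2. -79.73672, 71.00196
3. -0.17696, 93.22233
4. 24.41803, 19.92667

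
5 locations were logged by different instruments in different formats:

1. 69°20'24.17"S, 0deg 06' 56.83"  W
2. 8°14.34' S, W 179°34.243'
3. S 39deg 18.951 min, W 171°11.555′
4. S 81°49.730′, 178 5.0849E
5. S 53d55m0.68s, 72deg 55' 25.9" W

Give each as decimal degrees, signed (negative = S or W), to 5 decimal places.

1. -69.34005, -0.11579
2. -8.23900, -179.57072
3. -39.31585, -171.19258
4. -81.82883, 178.08475
5. -53.91686, -72.92386

Point 1:
  φ: 20′ + 24.17″ = 20.40283′; 69 + 20.40283/60 = 69.340047
  S → negative
  Lon: 0 + 6/60 + 56.83/3600 = 0.115786
  W ⇒ negate
Point 2:
  Latitude: 14.34′ = 0.239000°; total 8.239000
  hemisphere S, so the sign is −
  Lon: 34.243′ = 0.570717°; total 179.570717
  hemisphere W, so the sign is −
Point 3:
  Latitude: 18.951′ = 0.315850°; total 39.315850
  S ⇒ negate
  Lon: 11.555′ = 0.192583°; total 171.192583
  hemisphere W, so the sign is −
Point 4:
  Latitude: 81 + 49.73/60 = 81.828833
  hemisphere S, so the sign is −
  λ: 5.0849′ = 0.084748°; total 178.084748
  E → positive
Point 5:
  φ: 55′ + 0.68″ = 55.01133′; 53 + 55.01133/60 = 53.916856
  S ⇒ negate
  Longitude: 72° + 55/60 + 25.9/3600 = 72 + 0.916667 + 0.007194 = 72.923861
  hemisphere W, so the sign is −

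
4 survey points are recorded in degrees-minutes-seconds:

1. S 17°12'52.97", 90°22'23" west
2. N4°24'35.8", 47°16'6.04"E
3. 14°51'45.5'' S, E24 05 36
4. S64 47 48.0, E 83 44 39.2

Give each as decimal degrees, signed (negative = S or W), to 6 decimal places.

1. -17.214714, -90.373056
2. 4.409944, 47.268344
3. -14.862639, 24.093333
4. -64.796667, 83.744222

Point 1:
  φ: 17 + 12/60 + 52.97/3600 = 17.2147139
  S → negative
  Longitude: 90 + 22/60 + 23/3600 = 90.3730556
  W → negative
Point 2:
  φ: 4° + 24/60 + 35.8/3600 = 4 + 0.400000 + 0.009944 = 4.4099444
  N ⇒ keep positive
  Longitude: 47 + 16/60 + 6.04/3600 = 47.2683444
  E ⇒ keep positive
Point 3:
  Lat: 14° + 51/60 + 45.5/3600 = 14 + 0.850000 + 0.012639 = 14.8626389
  S ⇒ negate
  Longitude: 24° + 5/60 + 36/3600 = 24 + 0.083333 + 0.010000 = 24.0933333
  E ⇒ keep positive
Point 4:
  Lat: 64 + 47/60 + 48/3600 = 64.7966667
  S → negative
  Lon: 44′ + 39.2″ = 44.65333′; 83 + 44.65333/60 = 83.7442222
  E ⇒ keep positive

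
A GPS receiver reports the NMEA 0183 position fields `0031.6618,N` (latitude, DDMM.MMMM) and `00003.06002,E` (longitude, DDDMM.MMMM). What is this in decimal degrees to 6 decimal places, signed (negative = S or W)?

0.527697, 0.051000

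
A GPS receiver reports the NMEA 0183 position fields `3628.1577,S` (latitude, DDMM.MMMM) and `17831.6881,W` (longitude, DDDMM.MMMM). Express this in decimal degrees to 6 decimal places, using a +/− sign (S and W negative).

-36.469295, -178.528135

Latitude: degrees = first 2 digits = 36, minutes = 28.1577; 36 + 28.1577/60 = 36.4692950
hemisphere S, so the sign is −
λ: split at 3 digits → 178° and 31.6881′; 178 + 31.6881/60 = 178.5281350
W ⇒ negate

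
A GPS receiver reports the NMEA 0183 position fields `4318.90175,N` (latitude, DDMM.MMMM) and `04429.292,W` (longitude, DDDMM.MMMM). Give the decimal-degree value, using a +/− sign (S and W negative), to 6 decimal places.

43.315029, -44.488200

Lat: split at 2 digits → 43° and 18.90175′; 43 + 18.90175/60 = 43.3150292
N → positive
Lon: degrees = first 3 digits = 44, minutes = 29.292; 44 + 29.292/60 = 44.4882000
hemisphere W, so the sign is −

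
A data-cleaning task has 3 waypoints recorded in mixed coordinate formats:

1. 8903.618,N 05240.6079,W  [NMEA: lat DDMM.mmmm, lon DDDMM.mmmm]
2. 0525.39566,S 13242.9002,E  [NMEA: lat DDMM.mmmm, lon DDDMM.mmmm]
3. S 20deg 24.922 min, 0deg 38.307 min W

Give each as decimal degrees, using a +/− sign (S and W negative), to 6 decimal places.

Point 1:
  Latitude: split at 2 digits → 89° and 3.618′; 89 + 3.618/60 = 89.0603000
  N → positive
  Lon: degrees = first 3 digits = 52, minutes = 40.6079; 52 + 40.6079/60 = 52.6767983
  W → negative
Point 2:
  Latitude: degrees = first 2 digits = 5, minutes = 25.39566; 5 + 25.39566/60 = 5.4232610
  S ⇒ negate
  λ: split at 3 digits → 132° and 42.9002′; 132 + 42.9002/60 = 132.7150033
  E ⇒ keep positive
Point 3:
  φ: 20 + 24.922/60 = 20.4153667
  hemisphere S, so the sign is −
  Longitude: 0 + 38.307/60 = 0.6384500
  W → negative

1. 89.060300, -52.676798
2. -5.423261, 132.715003
3. -20.415367, -0.638450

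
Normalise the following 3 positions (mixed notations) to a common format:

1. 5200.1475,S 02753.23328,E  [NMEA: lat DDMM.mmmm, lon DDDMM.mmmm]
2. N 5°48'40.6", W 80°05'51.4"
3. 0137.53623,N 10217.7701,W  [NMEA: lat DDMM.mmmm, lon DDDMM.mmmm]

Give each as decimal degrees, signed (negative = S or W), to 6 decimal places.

1. -52.002458, 27.887221
2. 5.811278, -80.097611
3. 1.625604, -102.296168

Point 1:
  φ: split at 2 digits → 52° and 0.1475′; 52 + 0.1475/60 = 52.0024583
  S → negative
  Lon: split at 3 digits → 027° and 53.23328′; 27 + 53.23328/60 = 27.8872213
  E ⇒ keep positive
Point 2:
  φ: 5 + 48/60 + 40.6/3600 = 5.8112778
  N ⇒ keep positive
  Lon: 80° + 5/60 + 51.4/3600 = 80 + 0.083333 + 0.014278 = 80.0976111
  W ⇒ negate
Point 3:
  Latitude: split at 2 digits → 01° and 37.53623′; 1 + 37.53623/60 = 1.6256038
  N → positive
  λ: degrees = first 3 digits = 102, minutes = 17.7701; 102 + 17.7701/60 = 102.2961683
  W ⇒ negate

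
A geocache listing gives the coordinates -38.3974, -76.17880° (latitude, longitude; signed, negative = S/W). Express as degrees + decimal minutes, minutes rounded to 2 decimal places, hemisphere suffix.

38° 23.84′ S, 76° 10.73′ W

Latitude is negative → S; |value| = 38.397400
φ: 38° + 0.397400 × 60 = 38° 23.8440′
Longitude is negative → W; |value| = 76.178800
Longitude: 76° + 0.178800 × 60 = 76° 10.7280′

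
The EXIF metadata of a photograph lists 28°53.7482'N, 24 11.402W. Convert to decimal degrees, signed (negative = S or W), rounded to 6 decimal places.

28.895803, -24.190033

φ: 53.7482′ = 0.895803°; total 28.8958033
N → positive
λ: 11.402′ = 0.190033°; total 24.1900333
W → negative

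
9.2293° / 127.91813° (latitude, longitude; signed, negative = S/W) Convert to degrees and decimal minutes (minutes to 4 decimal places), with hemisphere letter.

φ: 9° + 0.229300 × 60 = 9° 13.758000′
Longitude: minutes = (127.918130 − 127) × 60 = 55.087800

9° 13.7580′ N, 127° 55.0878′ E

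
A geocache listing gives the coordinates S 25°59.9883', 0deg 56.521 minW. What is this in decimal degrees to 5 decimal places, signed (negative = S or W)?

-25.99981, -0.94202

φ: 59.9883′ = 0.999805°; total 25.999805
S → negative
λ: 56.521′ = 0.942017°; total 0.942017
W → negative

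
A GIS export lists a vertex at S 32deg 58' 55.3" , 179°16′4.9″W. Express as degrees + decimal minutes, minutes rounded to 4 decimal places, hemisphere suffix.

32° 58.9217′ S, 179° 16.0817′ W

φ: seconds/60 = 0.92167; minutes = 58 + 0.92167 = 58.921667
Longitude: seconds/60 = 0.08167; minutes = 16 + 0.08167 = 16.081667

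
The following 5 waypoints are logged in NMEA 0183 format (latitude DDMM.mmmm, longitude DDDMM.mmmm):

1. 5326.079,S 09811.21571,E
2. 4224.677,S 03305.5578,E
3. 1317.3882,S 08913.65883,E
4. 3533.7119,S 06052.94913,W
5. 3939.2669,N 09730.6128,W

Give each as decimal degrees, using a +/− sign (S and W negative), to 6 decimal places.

Point 1:
  Lat: degrees = first 2 digits = 53, minutes = 26.079; 53 + 26.079/60 = 53.4346500
  S → negative
  Longitude: degrees = first 3 digits = 98, minutes = 11.21571; 98 + 11.21571/60 = 98.1869285
  E → positive
Point 2:
  Latitude: split at 2 digits → 42° and 24.677′; 42 + 24.677/60 = 42.4112833
  S ⇒ negate
  Lon: split at 3 digits → 033° and 5.5578′; 33 + 5.5578/60 = 33.0926300
  E ⇒ keep positive
Point 3:
  Lat: split at 2 digits → 13° and 17.3882′; 13 + 17.3882/60 = 13.2898033
  S → negative
  Longitude: split at 3 digits → 089° and 13.65883′; 89 + 13.65883/60 = 89.2276472
  E ⇒ keep positive
Point 4:
  φ: split at 2 digits → 35° and 33.7119′; 35 + 33.7119/60 = 35.5618650
  hemisphere S, so the sign is −
  Longitude: degrees = first 3 digits = 60, minutes = 52.94913; 60 + 52.94913/60 = 60.8824855
  hemisphere W, so the sign is −
Point 5:
  Lat: split at 2 digits → 39° and 39.2669′; 39 + 39.2669/60 = 39.6544483
  N ⇒ keep positive
  Lon: degrees = first 3 digits = 97, minutes = 30.6128; 97 + 30.6128/60 = 97.5102133
  hemisphere W, so the sign is −

1. -53.434650, 98.186929
2. -42.411283, 33.092630
3. -13.289803, 89.227647
4. -35.561865, -60.882486
5. 39.654448, -97.510213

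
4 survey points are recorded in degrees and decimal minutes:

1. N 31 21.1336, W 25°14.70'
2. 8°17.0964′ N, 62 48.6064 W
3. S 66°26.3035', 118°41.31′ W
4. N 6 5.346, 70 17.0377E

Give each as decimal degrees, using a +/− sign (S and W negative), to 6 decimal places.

Point 1:
  Latitude: 21.1336′ = 0.352227°; total 31.3522267
  N → positive
  Longitude: 14.7′ = 0.245000°; total 25.2450000
  W → negative
Point 2:
  φ: 17.0964′ = 0.284940°; total 8.2849400
  N → positive
  Longitude: 48.6064′ = 0.810107°; total 62.8101067
  hemisphere W, so the sign is −
Point 3:
  φ: 66 + 26.3035/60 = 66.4383917
  S → negative
  Longitude: 41.31′ = 0.688500°; total 118.6885000
  W ⇒ negate
Point 4:
  φ: 5.346′ = 0.089100°; total 6.0891000
  N → positive
  Longitude: 17.0377′ = 0.283962°; total 70.2839617
  E ⇒ keep positive

1. 31.352227, -25.245000
2. 8.284940, -62.810107
3. -66.438392, -118.688500
4. 6.089100, 70.283962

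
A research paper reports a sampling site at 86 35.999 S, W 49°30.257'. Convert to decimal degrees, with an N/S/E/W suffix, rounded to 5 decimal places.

86.59998° S, 49.50428° W

Latitude: 86 + 35.999/60 = 86.599983
Lon: 49 + 30.257/60 = 49.504283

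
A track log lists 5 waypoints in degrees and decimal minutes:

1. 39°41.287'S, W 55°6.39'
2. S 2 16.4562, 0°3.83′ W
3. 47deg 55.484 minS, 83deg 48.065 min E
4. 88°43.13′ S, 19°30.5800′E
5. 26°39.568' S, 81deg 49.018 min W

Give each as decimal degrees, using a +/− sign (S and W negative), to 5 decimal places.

Point 1:
  Latitude: 41.287′ = 0.688117°; total 39.688117
  hemisphere S, so the sign is −
  λ: 55 + 6.39/60 = 55.106500
  W → negative
Point 2:
  φ: 16.4562′ = 0.274270°; total 2.274270
  hemisphere S, so the sign is −
  λ: 3.83′ = 0.063833°; total 0.063833
  W ⇒ negate
Point 3:
  φ: 47 + 55.484/60 = 47.924733
  hemisphere S, so the sign is −
  λ: 83 + 48.065/60 = 83.801083
  E → positive
Point 4:
  φ: 88 + 43.13/60 = 88.718833
  hemisphere S, so the sign is −
  λ: 30.58′ = 0.509667°; total 19.509667
  E → positive
Point 5:
  Lat: 39.568′ = 0.659467°; total 26.659467
  S ⇒ negate
  Lon: 49.018′ = 0.816967°; total 81.816967
  W ⇒ negate

1. -39.68812, -55.10650
2. -2.27427, -0.06383
3. -47.92473, 83.80108
4. -88.71883, 19.50967
5. -26.65947, -81.81697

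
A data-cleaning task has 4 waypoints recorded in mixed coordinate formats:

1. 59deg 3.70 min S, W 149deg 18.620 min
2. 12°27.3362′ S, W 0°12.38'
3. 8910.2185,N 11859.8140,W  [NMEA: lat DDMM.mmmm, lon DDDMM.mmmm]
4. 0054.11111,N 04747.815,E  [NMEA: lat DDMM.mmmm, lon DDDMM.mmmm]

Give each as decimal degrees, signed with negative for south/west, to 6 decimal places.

Point 1:
  Lat: 59 + 3.7/60 = 59.0616667
  S ⇒ negate
  Lon: 149 + 18.62/60 = 149.3103333
  W → negative
Point 2:
  φ: 27.3362′ = 0.455603°; total 12.4556033
  hemisphere S, so the sign is −
  λ: 12.38′ = 0.206333°; total 0.2063333
  hemisphere W, so the sign is −
Point 3:
  Latitude: split at 2 digits → 89° and 10.2185′; 89 + 10.2185/60 = 89.1703083
  N → positive
  Longitude: degrees = first 3 digits = 118, minutes = 59.814; 118 + 59.814/60 = 118.9969000
  W ⇒ negate
Point 4:
  Latitude: split at 2 digits → 00° and 54.11111′; 0 + 54.11111/60 = 0.9018518
  N ⇒ keep positive
  Longitude: degrees = first 3 digits = 47, minutes = 47.815; 47 + 47.815/60 = 47.7969167
  E ⇒ keep positive

1. -59.061667, -149.310333
2. -12.455603, -0.206333
3. 89.170308, -118.996900
4. 0.901852, 47.796917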